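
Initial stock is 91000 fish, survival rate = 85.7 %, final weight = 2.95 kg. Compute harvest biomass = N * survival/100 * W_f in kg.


Survivors = 91000 * 85.7/100 = 77987 fish
Harvest biomass = survivors * W_f = 77987 * 2.95 = 230061.65 kg

230061.65 kg


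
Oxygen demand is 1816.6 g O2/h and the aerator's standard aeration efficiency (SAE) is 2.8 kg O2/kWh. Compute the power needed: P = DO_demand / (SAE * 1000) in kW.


SAE in g O2/kWh = 2.8 * 1000 = 2800 g/kWh
P = DO_demand / SAE_g = 1816.6 / 2800 = 0.648786 kW

0.648786 kW


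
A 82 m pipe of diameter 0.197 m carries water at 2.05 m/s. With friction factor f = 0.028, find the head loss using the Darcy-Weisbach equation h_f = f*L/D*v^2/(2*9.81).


v^2 = 2.05^2 = 4.2025 m^2/s^2
L/D = 82/0.197 = 416.24365
h_f = f*(L/D)*v^2/(2g) = 0.028 * 416.24365 * 4.2025 / 19.62 = 2.4964 m

2.4964 m


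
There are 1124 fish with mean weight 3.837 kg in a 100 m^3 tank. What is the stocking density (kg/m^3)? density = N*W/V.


Total biomass = 1124 fish * 3.837 kg = 4312.788 kg
Density = total biomass / volume = 4312.788 / 100 = 43.1279 kg/m^3

43.1279 kg/m^3


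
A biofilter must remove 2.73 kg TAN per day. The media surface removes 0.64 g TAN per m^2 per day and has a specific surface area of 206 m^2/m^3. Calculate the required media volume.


A = 2.73*1000 / 0.64 = 4265.625 m^2
V = 4265.625 / 206 = 20.7069

20.7069 m^3


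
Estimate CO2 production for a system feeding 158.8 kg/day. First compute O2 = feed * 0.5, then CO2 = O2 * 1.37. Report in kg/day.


O2 = 158.8 * 0.5 = 79.4
CO2 = 79.4 * 1.37 = 108.778

108.778 kg/day


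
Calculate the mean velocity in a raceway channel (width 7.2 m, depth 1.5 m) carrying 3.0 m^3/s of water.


Cross-sectional area = W * d = 7.2 * 1.5 = 10.8 m^2
Velocity = Q / A = 3.0 / 10.8 = 0.277778 m/s

0.277778 m/s


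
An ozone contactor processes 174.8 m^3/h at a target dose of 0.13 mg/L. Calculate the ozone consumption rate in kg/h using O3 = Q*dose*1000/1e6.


O3 demand (mg/h) = Q * dose * 1000 = 174.8 * 0.13 * 1000 = 22724 mg/h
Convert mg to kg: 22724 / 1e6 = 0.022724 kg/h

0.022724 kg/h


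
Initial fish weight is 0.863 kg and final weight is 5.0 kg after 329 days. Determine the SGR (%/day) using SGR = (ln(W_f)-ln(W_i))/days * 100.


ln(W_f) = ln(5.0) = 1.6094379
ln(W_i) = ln(0.863) = -0.14734059
ln(W_f) - ln(W_i) = 1.6094379 - -0.14734059 = 1.7567785
SGR = 1.7567785 / 329 * 100 = 0.533975 %/day

0.533975 %/day


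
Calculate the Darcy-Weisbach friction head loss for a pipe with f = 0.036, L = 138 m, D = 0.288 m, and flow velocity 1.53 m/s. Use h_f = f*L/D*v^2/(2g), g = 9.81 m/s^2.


v^2 = 1.53^2 = 2.3409 m^2/s^2
L/D = 138/0.288 = 479.16667
h_f = f*(L/D)*v^2/(2g) = 0.036 * 479.16667 * 2.3409 / 19.62 = 2.05813 m

2.05813 m


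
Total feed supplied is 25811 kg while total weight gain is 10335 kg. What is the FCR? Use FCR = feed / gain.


FCR = feed consumed / weight gained
FCR = 25811 kg / 10335 kg = 2.49744

2.49744


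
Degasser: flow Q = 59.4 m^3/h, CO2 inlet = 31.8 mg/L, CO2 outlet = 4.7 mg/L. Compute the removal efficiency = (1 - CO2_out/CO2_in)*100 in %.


CO2_out / CO2_in = 4.7 / 31.8 = 0.14779874
Fraction remaining = 0.14779874
efficiency = (1 - 0.14779874) * 100 = 85.2201 %

85.2201 %


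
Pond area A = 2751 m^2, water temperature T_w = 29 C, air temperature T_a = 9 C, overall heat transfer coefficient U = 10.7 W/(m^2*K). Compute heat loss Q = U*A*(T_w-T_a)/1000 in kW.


Temperature difference dT = 29 - 9 = 20 K
Heat loss (W) = U * A * dT = 10.7 * 2751 * 20 = 588714 W
Convert to kW: 588714 / 1000 = 588.714 kW

588.714 kW


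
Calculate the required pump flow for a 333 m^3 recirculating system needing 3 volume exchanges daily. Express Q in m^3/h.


Daily recirculation volume = 333 m^3 * 3 = 999 m^3/day
Flow rate Q = daily volume / 24 h = 999 / 24 = 41.625 m^3/h

41.625 m^3/h


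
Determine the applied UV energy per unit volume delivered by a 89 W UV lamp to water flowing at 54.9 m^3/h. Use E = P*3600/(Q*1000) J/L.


Energy delivered per hour = 89 W * 3600 s = 320400 J/h
Volume treated per hour = 54.9 m^3/h * 1000 = 54900 L/h
dose = 320400 / 54900 = 5.83607 J/L

5.83607 J/L


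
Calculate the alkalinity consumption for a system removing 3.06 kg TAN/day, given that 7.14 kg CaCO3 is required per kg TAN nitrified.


Alkalinity factor: 7.14 kg CaCO3 consumed per kg TAN nitrified
alk = 3.06 kg TAN * 7.14 = 21.8484 kg CaCO3/day

21.8484 kg CaCO3/day


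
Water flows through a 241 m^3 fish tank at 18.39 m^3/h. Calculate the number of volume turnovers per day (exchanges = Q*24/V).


Daily flow volume = 18.39 m^3/h * 24 h = 441.36 m^3/day
Exchanges = daily flow / tank volume = 441.36 / 241 = 1.83137 exchanges/day

1.83137 exchanges/day


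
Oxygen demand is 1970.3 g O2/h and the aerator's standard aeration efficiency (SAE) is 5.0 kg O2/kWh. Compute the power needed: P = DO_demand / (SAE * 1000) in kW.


SAE in g O2/kWh = 5.0 * 1000 = 5000 g/kWh
P = DO_demand / SAE_g = 1970.3 / 5000 = 0.39406 kW

0.39406 kW


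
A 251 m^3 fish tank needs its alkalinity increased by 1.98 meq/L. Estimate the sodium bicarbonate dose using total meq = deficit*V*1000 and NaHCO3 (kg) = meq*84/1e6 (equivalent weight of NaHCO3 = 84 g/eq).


Tank volume in L = 251 m^3 * 1000 = 251000 L
Total meq required = 1.98 meq/L * 251000 L = 496980 meq
NaHCO3 mass = 496980 meq * 84 mg/meq / 1e6 = 41.7463 kg

41.7463 kg


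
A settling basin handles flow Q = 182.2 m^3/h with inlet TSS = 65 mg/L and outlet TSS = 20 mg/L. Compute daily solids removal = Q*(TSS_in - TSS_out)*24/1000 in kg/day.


Concentration drop: TSS_in - TSS_out = 65 - 20 = 45 mg/L
Hourly solids removed = Q * dTSS = 182.2 m^3/h * 45 mg/L = 8199 g/h  (m^3/h * mg/L = g/h)
Daily solids removed = 8199 * 24 = 196776 g/day
Convert g to kg: 196776 / 1000 = 196.776 kg/day

196.776 kg/day


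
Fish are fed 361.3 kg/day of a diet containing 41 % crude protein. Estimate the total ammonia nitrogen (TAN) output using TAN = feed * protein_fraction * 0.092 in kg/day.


Protein in feed = 361.3 * 41/100 = 148.133 kg/day
TAN = protein * 0.092 = 148.133 * 0.092 = 13.628236 kg/day

13.628236 kg/day


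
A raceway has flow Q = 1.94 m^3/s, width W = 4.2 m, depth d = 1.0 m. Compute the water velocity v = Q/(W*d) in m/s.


Cross-sectional area = W * d = 4.2 * 1.0 = 4.2 m^2
Velocity = Q / A = 1.94 / 4.2 = 0.461905 m/s

0.461905 m/s


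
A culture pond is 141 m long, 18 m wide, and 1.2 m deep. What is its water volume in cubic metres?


Base area = L * W = 141 * 18 = 2538 m^2
Volume = area * depth = 2538 * 1.2 = 3045.6 m^3

3045.6 m^3


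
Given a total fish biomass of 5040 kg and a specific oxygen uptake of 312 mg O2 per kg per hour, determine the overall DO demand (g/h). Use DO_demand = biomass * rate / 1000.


Total O2 consumption (mg/h) = 5040 kg * 312 mg/(kg*h) = 1572480 mg/h
Convert to g/h: 1572480 / 1000 = 1572.48 g/h

1572.48 g/h


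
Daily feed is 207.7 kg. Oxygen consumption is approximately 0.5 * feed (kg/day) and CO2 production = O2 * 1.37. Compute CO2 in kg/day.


O2 = 207.7 * 0.5 = 103.85
CO2 = 103.85 * 1.37 = 142.2745

142.2745 kg/day


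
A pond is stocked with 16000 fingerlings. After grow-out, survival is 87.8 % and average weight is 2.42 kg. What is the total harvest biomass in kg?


Survivors = 16000 * 87.8/100 = 14048 fish
Harvest biomass = survivors * W_f = 14048 * 2.42 = 33996.16 kg

33996.16 kg


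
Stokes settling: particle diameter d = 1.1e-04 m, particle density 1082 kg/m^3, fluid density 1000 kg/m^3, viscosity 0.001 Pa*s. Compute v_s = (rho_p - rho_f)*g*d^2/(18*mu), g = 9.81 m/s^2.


Density difference: rho_p - rho_f = 1082 - 1000 = 82 kg/m^3
d^2 = (1.1e-04)^2 = 1.21e-08 m^2
Numerator = (rho_p - rho_f) * g * d^2 = 82 * 9.81 * 1.21e-08 = 9.733482e-06
Denominator = 18 * mu = 18 * 0.001 = 0.018
v_s = 9.733482e-06 / 0.018 = 5.40749e-04 m/s
Check: Re = rho_f * v_s * d / mu = 1000 * 5.40749e-04 * 1.1e-04 / 0.001 = 0.0595 < 1, so Stokes' law applies.

5.40749e-04 m/s


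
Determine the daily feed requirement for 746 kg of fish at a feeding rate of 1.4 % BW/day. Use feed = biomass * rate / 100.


Feeding rate fraction = 1.4% / 100 = 0.014
Daily feed = 746 kg * 0.014 = 10.444 kg/day

10.444 kg/day


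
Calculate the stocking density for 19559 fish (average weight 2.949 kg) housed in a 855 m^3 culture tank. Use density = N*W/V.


Total biomass = 19559 fish * 2.949 kg = 57679.491 kg
Density = total biomass / volume = 57679.491 / 855 = 67.4614 kg/m^3

67.4614 kg/m^3


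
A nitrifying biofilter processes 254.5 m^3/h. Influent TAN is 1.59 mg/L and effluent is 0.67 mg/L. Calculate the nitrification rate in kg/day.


Concentration drop: TAN_in - TAN_out = 1.59 - 0.67 = 0.92 mg/L
Hourly TAN removed = Q * dTAN = 254.5 m^3/h * 0.92 mg/L = 234.14 g/h  (m^3/h * mg/L = g/h)
Daily TAN removed = 234.14 * 24 = 5619.36 g/day
Convert to kg/day: 5619.36 / 1000 = 5.61936 kg/day

5.61936 kg/day


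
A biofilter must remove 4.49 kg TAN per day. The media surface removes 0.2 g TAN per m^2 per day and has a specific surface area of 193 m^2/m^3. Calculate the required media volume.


A = 4.49*1000 / 0.2 = 22450 m^2
V = 22450 / 193 = 116.321

116.321 m^3


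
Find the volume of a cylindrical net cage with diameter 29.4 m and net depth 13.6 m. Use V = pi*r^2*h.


r = d/2 = 29.4/2 = 14.7 m
Base area = pi*r^2 = pi*14.7^2 = 678.86676 m^2
Volume = 678.86676 * 13.6 = 9232.59 m^3

9232.59 m^3


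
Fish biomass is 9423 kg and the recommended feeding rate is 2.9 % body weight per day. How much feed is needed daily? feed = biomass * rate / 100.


Feeding rate fraction = 2.9% / 100 = 0.029
Daily feed = 9423 kg * 0.029 = 273.267 kg/day

273.267 kg/day


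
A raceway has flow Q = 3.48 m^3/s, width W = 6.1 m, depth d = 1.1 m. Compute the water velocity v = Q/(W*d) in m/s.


Cross-sectional area = W * d = 6.1 * 1.1 = 6.71 m^2
Velocity = Q / A = 3.48 / 6.71 = 0.518629 m/s

0.518629 m/s


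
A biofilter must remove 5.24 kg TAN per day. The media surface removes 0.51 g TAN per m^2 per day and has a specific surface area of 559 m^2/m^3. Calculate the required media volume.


A = 5.24*1000 / 0.51 = 10274.51 m^2
V = 10274.51 / 559 = 18.3802

18.3802 m^3


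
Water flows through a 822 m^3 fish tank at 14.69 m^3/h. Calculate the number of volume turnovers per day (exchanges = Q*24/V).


Daily flow volume = 14.69 m^3/h * 24 h = 352.56 m^3/day
Exchanges = daily flow / tank volume = 352.56 / 822 = 0.428905 exchanges/day

0.428905 exchanges/day


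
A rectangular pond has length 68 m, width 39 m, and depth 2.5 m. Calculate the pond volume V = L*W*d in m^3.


Base area = L * W = 68 * 39 = 2652 m^2
Volume = area * depth = 2652 * 2.5 = 6630 m^3

6630 m^3


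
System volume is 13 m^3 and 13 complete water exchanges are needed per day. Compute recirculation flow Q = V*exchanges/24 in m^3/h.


Daily recirculation volume = 13 m^3 * 13 = 169 m^3/day
Flow rate Q = daily volume / 24 h = 169 / 24 = 7.04167 m^3/h

7.04167 m^3/h


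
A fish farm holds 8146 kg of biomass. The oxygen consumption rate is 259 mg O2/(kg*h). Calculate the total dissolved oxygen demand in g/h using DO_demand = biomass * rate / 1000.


Total O2 consumption (mg/h) = 8146 kg * 259 mg/(kg*h) = 2109814 mg/h
Convert to g/h: 2109814 / 1000 = 2109.814 g/h

2109.814 g/h


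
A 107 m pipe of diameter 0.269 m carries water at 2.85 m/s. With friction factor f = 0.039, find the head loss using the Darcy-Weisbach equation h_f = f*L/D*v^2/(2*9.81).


v^2 = 2.85^2 = 8.1225 m^2/s^2
L/D = 107/0.269 = 397.76952
h_f = f*(L/D)*v^2/(2g) = 0.039 * 397.76952 * 8.1225 / 19.62 = 6.42224 m

6.42224 m


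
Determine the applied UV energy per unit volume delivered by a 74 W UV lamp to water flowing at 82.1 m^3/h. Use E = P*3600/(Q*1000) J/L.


Energy delivered per hour = 74 W * 3600 s = 266400 J/h
Volume treated per hour = 82.1 m^3/h * 1000 = 82100 L/h
dose = 266400 / 82100 = 3.24482 J/L

3.24482 J/L


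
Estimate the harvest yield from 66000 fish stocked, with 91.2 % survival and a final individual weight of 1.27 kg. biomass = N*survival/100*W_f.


Survivors = 66000 * 91.2/100 = 60192 fish
Harvest biomass = survivors * W_f = 60192 * 1.27 = 76443.84 kg

76443.84 kg


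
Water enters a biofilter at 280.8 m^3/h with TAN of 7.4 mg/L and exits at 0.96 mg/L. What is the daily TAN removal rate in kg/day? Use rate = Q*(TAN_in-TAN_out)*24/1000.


Concentration drop: TAN_in - TAN_out = 7.4 - 0.96 = 6.44 mg/L
Hourly TAN removed = Q * dTAN = 280.8 m^3/h * 6.44 mg/L = 1808.352 g/h  (m^3/h * mg/L = g/h)
Daily TAN removed = 1808.352 * 24 = 43400.448 g/day
Convert to kg/day: 43400.448 / 1000 = 43.400448 kg/day

43.400448 kg/day


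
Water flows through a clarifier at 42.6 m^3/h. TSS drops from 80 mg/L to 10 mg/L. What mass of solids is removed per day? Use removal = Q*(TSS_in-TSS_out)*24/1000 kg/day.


Concentration drop: TSS_in - TSS_out = 80 - 10 = 70 mg/L
Hourly solids removed = Q * dTSS = 42.6 m^3/h * 70 mg/L = 2982 g/h  (m^3/h * mg/L = g/h)
Daily solids removed = 2982 * 24 = 71568 g/day
Convert g to kg: 71568 / 1000 = 71.568 kg/day

71.568 kg/day


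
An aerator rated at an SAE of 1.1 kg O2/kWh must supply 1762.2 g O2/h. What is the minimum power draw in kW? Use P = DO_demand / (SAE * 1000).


SAE in g O2/kWh = 1.1 * 1000 = 1100 g/kWh
P = DO_demand / SAE_g = 1762.2 / 1100 = 1.602 kW

1.602 kW


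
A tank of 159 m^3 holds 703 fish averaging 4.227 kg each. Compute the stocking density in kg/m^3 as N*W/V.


Total biomass = 703 fish * 4.227 kg = 2971.581 kg
Density = total biomass / volume = 2971.581 / 159 = 18.6892 kg/m^3

18.6892 kg/m^3


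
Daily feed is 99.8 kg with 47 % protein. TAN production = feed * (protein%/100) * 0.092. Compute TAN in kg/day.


Protein in feed = 99.8 * 47/100 = 46.906 kg/day
TAN = protein * 0.092 = 46.906 * 0.092 = 4.315352 kg/day

4.315352 kg/day


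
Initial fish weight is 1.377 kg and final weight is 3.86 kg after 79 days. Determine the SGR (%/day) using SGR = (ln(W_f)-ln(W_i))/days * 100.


ln(W_f) = ln(3.86) = 1.3506672
ln(W_i) = ln(1.377) = 0.31990722
ln(W_f) - ln(W_i) = 1.3506672 - 0.31990722 = 1.03076
SGR = 1.03076 / 79 * 100 = 1.30476 %/day

1.30476 %/day


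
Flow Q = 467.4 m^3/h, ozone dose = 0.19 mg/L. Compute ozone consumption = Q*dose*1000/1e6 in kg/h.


O3 demand (mg/h) = Q * dose * 1000 = 467.4 * 0.19 * 1000 = 88806 mg/h
Convert mg to kg: 88806 / 1e6 = 0.088806 kg/h

0.088806 kg/h


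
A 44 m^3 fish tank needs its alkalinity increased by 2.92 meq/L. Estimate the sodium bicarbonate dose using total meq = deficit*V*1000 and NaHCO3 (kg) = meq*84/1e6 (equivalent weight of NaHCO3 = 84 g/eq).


Tank volume in L = 44 m^3 * 1000 = 44000 L
Total meq required = 2.92 meq/L * 44000 L = 128480 meq
NaHCO3 mass = 128480 meq * 84 mg/meq / 1e6 = 10.7923 kg

10.7923 kg


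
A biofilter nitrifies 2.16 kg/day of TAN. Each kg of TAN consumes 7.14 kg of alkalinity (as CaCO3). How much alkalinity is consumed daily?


Alkalinity factor: 7.14 kg CaCO3 consumed per kg TAN nitrified
alk = 2.16 kg TAN * 7.14 = 15.4224 kg CaCO3/day

15.4224 kg CaCO3/day


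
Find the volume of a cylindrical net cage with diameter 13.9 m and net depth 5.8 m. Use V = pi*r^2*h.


r = d/2 = 13.9/2 = 6.95 m
Base area = pi*r^2 = pi*6.95^2 = 151.74678 m^2
Volume = 151.74678 * 5.8 = 880.131 m^3

880.131 m^3


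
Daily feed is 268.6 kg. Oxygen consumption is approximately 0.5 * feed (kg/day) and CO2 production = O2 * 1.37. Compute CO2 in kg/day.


O2 = 268.6 * 0.5 = 134.3
CO2 = 134.3 * 1.37 = 183.991

183.991 kg/day


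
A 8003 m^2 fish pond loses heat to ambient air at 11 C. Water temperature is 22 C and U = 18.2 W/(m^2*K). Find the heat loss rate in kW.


Temperature difference dT = 22 - 11 = 11 K
Heat loss (W) = U * A * dT = 18.2 * 8003 * 11 = 1602200.6 W
Convert to kW: 1602200.6 / 1000 = 1602.2006 kW

1602.2006 kW


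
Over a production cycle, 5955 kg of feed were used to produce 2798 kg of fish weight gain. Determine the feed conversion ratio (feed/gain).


FCR = feed consumed / weight gained
FCR = 5955 kg / 2798 kg = 2.12831

2.12831


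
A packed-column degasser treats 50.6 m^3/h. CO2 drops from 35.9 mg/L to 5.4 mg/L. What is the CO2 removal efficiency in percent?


CO2_out / CO2_in = 5.4 / 35.9 = 0.15041783
Fraction remaining = 0.15041783
efficiency = (1 - 0.15041783) * 100 = 84.9582 %

84.9582 %


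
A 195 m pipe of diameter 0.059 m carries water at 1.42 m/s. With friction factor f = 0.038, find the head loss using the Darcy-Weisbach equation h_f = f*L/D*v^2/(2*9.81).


v^2 = 1.42^2 = 2.0164 m^2/s^2
L/D = 195/0.059 = 3305.0847
h_f = f*(L/D)*v^2/(2g) = 0.038 * 3305.0847 * 2.0164 / 19.62 = 12.9076 m

12.9076 m


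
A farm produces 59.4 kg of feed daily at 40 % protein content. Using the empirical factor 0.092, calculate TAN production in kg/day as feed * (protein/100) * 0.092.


Protein in feed = 59.4 * 40/100 = 23.76 kg/day
TAN = protein * 0.092 = 23.76 * 0.092 = 2.18592 kg/day

2.18592 kg/day


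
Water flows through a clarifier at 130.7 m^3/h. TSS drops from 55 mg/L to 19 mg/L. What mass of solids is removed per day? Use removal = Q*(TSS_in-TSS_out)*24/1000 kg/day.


Concentration drop: TSS_in - TSS_out = 55 - 19 = 36 mg/L
Hourly solids removed = Q * dTSS = 130.7 m^3/h * 36 mg/L = 4705.2 g/h  (m^3/h * mg/L = g/h)
Daily solids removed = 4705.2 * 24 = 112924.8 g/day
Convert g to kg: 112924.8 / 1000 = 112.9248 kg/day

112.9248 kg/day


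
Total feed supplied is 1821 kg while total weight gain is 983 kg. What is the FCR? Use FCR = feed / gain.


FCR = feed consumed / weight gained
FCR = 1821 kg / 983 kg = 1.85249

1.85249


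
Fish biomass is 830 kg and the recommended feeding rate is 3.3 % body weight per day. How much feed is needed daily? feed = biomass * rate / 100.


Feeding rate fraction = 3.3% / 100 = 0.033
Daily feed = 830 kg * 0.033 = 27.39 kg/day

27.39 kg/day


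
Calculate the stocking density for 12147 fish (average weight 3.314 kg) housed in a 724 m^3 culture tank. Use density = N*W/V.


Total biomass = 12147 fish * 3.314 kg = 40255.158 kg
Density = total biomass / volume = 40255.158 / 724 = 55.601 kg/m^3

55.601 kg/m^3


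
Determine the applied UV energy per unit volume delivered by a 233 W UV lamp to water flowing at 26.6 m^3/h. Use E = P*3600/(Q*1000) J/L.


Energy delivered per hour = 233 W * 3600 s = 838800 J/h
Volume treated per hour = 26.6 m^3/h * 1000 = 26600 L/h
dose = 838800 / 26600 = 31.5338 J/L

31.5338 J/L


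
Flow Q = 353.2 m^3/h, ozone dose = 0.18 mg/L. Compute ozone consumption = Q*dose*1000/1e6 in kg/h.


O3 demand (mg/h) = Q * dose * 1000 = 353.2 * 0.18 * 1000 = 63576 mg/h
Convert mg to kg: 63576 / 1e6 = 0.063576 kg/h

0.063576 kg/h


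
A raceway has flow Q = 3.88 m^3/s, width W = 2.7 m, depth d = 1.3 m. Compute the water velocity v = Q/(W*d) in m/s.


Cross-sectional area = W * d = 2.7 * 1.3 = 3.51 m^2
Velocity = Q / A = 3.88 / 3.51 = 1.10541 m/s

1.10541 m/s


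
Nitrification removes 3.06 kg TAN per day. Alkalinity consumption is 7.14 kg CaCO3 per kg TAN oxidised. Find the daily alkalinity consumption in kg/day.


Alkalinity factor: 7.14 kg CaCO3 consumed per kg TAN nitrified
alk = 3.06 kg TAN * 7.14 = 21.8484 kg CaCO3/day

21.8484 kg CaCO3/day


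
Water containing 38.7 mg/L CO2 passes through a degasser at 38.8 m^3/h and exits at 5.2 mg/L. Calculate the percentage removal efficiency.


CO2_out / CO2_in = 5.2 / 38.7 = 0.13436693
Fraction remaining = 0.13436693
efficiency = (1 - 0.13436693) * 100 = 86.5633 %

86.5633 %


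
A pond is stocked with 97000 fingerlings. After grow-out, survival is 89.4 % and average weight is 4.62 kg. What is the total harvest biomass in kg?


Survivors = 97000 * 89.4/100 = 86718 fish
Harvest biomass = survivors * W_f = 86718 * 4.62 = 400637.16 kg

400637.16 kg


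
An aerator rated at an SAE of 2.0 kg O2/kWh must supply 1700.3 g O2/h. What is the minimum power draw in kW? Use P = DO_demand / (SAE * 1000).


SAE in g O2/kWh = 2.0 * 1000 = 2000 g/kWh
P = DO_demand / SAE_g = 1700.3 / 2000 = 0.85015 kW

0.85015 kW


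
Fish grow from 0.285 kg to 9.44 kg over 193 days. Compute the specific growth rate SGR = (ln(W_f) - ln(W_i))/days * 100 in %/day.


ln(W_f) = ln(9.44) = 2.244956
ln(W_i) = ln(0.285) = -1.2552661
ln(W_f) - ln(W_i) = 2.244956 - -1.2552661 = 3.5002221
SGR = 3.5002221 / 193 * 100 = 1.81359 %/day

1.81359 %/day


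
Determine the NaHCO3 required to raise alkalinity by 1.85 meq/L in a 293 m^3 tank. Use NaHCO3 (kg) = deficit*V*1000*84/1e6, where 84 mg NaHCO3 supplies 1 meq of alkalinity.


Tank volume in L = 293 m^3 * 1000 = 293000 L
Total meq required = 1.85 meq/L * 293000 L = 542050 meq
NaHCO3 mass = 542050 meq * 84 mg/meq / 1e6 = 45.5322 kg

45.5322 kg


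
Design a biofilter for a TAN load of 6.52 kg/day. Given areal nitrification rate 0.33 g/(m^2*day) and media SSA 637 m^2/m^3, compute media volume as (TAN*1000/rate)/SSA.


A = 6.52*1000 / 0.33 = 19757.576 m^2
V = 19757.576 / 637 = 31.0166

31.0166 m^3


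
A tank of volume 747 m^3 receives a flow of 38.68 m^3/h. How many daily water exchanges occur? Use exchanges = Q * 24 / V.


Daily flow volume = 38.68 m^3/h * 24 h = 928.32 m^3/day
Exchanges = daily flow / tank volume = 928.32 / 747 = 1.24273 exchanges/day

1.24273 exchanges/day


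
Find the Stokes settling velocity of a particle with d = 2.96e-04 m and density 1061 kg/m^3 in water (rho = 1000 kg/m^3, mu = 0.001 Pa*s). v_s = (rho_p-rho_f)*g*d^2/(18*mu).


Density difference: rho_p - rho_f = 1061 - 1000 = 61 kg/m^3
d^2 = (2.96e-04)^2 = 8.7616e-08 m^2
Numerator = (rho_p - rho_f) * g * d^2 = 61 * 9.81 * 8.7616e-08 = 5.2430291e-05
Denominator = 18 * mu = 18 * 0.001 = 0.018
v_s = 5.2430291e-05 / 0.018 = 0.00291279 m/s
Check: Re = rho_f * v_s * d / mu = 1000 * 0.00291279 * 2.96e-04 / 0.001 = 0.862 < 1, so Stokes' law applies.

0.00291279 m/s


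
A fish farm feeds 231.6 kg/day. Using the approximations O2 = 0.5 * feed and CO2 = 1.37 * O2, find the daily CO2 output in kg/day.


O2 = 231.6 * 0.5 = 115.8
CO2 = 115.8 * 1.37 = 158.646

158.646 kg/day


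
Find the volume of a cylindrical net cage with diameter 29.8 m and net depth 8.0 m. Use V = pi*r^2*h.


r = d/2 = 29.8/2 = 14.9 m
Base area = pi*r^2 = pi*14.9^2 = 697.46499 m^2
Volume = 697.46499 * 8.0 = 5579.72 m^3

5579.72 m^3


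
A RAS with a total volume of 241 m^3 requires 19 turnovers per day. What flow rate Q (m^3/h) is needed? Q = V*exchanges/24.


Daily recirculation volume = 241 m^3 * 19 = 4579 m^3/day
Flow rate Q = daily volume / 24 h = 4579 / 24 = 190.792 m^3/h

190.792 m^3/h


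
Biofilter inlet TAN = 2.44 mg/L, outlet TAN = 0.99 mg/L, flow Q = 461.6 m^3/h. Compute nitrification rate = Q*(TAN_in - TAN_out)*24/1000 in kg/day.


Concentration drop: TAN_in - TAN_out = 2.44 - 0.99 = 1.45 mg/L
Hourly TAN removed = Q * dTAN = 461.6 m^3/h * 1.45 mg/L = 669.32 g/h  (m^3/h * mg/L = g/h)
Daily TAN removed = 669.32 * 24 = 16063.68 g/day
Convert to kg/day: 16063.68 / 1000 = 16.06368 kg/day

16.06368 kg/day


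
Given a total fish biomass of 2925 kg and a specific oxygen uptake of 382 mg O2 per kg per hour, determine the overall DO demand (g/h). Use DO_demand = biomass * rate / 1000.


Total O2 consumption (mg/h) = 2925 kg * 382 mg/(kg*h) = 1117350 mg/h
Convert to g/h: 1117350 / 1000 = 1117.35 g/h

1117.35 g/h


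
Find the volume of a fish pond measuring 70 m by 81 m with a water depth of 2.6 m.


Base area = L * W = 70 * 81 = 5670 m^2
Volume = area * depth = 5670 * 2.6 = 14742 m^3

14742 m^3


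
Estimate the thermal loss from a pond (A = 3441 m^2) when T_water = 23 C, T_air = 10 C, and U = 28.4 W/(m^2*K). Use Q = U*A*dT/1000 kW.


Temperature difference dT = 23 - 10 = 13 K
Heat loss (W) = U * A * dT = 28.4 * 3441 * 13 = 1270417.2 W
Convert to kW: 1270417.2 / 1000 = 1270.4172 kW

1270.4172 kW


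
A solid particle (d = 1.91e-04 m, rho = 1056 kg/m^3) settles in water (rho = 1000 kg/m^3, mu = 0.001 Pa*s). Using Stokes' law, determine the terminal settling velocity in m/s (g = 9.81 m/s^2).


Density difference: rho_p - rho_f = 1056 - 1000 = 56 kg/m^3
d^2 = (1.91e-04)^2 = 3.6481e-08 m^2
Numerator = (rho_p - rho_f) * g * d^2 = 56 * 9.81 * 3.6481e-08 = 2.0041202e-05
Denominator = 18 * mu = 18 * 0.001 = 0.018
v_s = 2.0041202e-05 / 0.018 = 0.0011134 m/s
Check: Re = rho_f * v_s * d / mu = 1000 * 0.0011134 * 1.91e-04 / 0.001 = 0.213 < 1, so Stokes' law applies.

0.0011134 m/s


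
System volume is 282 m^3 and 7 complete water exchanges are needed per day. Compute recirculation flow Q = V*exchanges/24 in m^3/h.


Daily recirculation volume = 282 m^3 * 7 = 1974 m^3/day
Flow rate Q = daily volume / 24 h = 1974 / 24 = 82.25 m^3/h

82.25 m^3/h


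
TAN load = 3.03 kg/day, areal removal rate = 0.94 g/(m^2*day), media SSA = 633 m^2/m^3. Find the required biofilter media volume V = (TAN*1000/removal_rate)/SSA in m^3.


A = 3.03*1000 / 0.94 = 3223.4043 m^2
V = 3223.4043 / 633 = 5.09227

5.09227 m^3


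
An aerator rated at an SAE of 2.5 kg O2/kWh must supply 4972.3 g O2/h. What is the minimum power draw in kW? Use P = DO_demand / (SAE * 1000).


SAE in g O2/kWh = 2.5 * 1000 = 2500 g/kWh
P = DO_demand / SAE_g = 4972.3 / 2500 = 1.98892 kW

1.98892 kW


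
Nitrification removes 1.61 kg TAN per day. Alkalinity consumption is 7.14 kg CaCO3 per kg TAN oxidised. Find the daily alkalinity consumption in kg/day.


Alkalinity factor: 7.14 kg CaCO3 consumed per kg TAN nitrified
alk = 1.61 kg TAN * 7.14 = 11.4954 kg CaCO3/day

11.4954 kg CaCO3/day


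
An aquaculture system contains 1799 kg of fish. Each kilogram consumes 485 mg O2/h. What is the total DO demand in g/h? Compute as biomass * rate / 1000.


Total O2 consumption (mg/h) = 1799 kg * 485 mg/(kg*h) = 872515 mg/h
Convert to g/h: 872515 / 1000 = 872.515 g/h

872.515 g/h


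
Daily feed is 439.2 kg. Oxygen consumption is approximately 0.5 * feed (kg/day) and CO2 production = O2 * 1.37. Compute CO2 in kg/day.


O2 = 439.2 * 0.5 = 219.6
CO2 = 219.6 * 1.37 = 300.852

300.852 kg/day


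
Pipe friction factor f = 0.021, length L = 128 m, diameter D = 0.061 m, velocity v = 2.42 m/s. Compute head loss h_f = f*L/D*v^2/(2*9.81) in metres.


v^2 = 2.42^2 = 5.8564 m^2/s^2
L/D = 128/0.061 = 2098.3607
h_f = f*(L/D)*v^2/(2g) = 0.021 * 2098.3607 * 5.8564 / 19.62 = 13.1532 m

13.1532 m


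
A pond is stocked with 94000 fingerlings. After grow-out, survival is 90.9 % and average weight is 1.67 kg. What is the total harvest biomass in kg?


Survivors = 94000 * 90.9/100 = 85446 fish
Harvest biomass = survivors * W_f = 85446 * 1.67 = 142694.82 kg

142694.82 kg


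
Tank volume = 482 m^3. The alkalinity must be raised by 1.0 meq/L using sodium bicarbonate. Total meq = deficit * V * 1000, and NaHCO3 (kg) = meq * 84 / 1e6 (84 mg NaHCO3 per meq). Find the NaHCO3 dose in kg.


Tank volume in L = 482 m^3 * 1000 = 482000 L
Total meq required = 1.0 meq/L * 482000 L = 482000 meq
NaHCO3 mass = 482000 meq * 84 mg/meq / 1e6 = 40.488 kg

40.488 kg


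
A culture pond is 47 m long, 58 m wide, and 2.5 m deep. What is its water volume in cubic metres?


Base area = L * W = 47 * 58 = 2726 m^2
Volume = area * depth = 2726 * 2.5 = 6815 m^3

6815 m^3


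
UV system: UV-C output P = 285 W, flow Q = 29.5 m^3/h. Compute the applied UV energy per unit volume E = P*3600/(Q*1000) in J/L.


Energy delivered per hour = 285 W * 3600 s = 1026000 J/h
Volume treated per hour = 29.5 m^3/h * 1000 = 29500 L/h
dose = 1026000 / 29500 = 34.7797 J/L

34.7797 J/L


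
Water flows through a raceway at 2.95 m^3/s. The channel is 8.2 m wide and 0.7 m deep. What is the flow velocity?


Cross-sectional area = W * d = 8.2 * 0.7 = 5.74 m^2
Velocity = Q / A = 2.95 / 5.74 = 0.513937 m/s

0.513937 m/s


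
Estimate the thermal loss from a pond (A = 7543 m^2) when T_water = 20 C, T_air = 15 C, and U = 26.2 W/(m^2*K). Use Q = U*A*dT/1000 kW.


Temperature difference dT = 20 - 15 = 5 K
Heat loss (W) = U * A * dT = 26.2 * 7543 * 5 = 988133 W
Convert to kW: 988133 / 1000 = 988.133 kW

988.133 kW


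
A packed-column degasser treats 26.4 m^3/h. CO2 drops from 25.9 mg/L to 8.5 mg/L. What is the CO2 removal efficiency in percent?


CO2_out / CO2_in = 8.5 / 25.9 = 0.32818533
Fraction remaining = 0.32818533
efficiency = (1 - 0.32818533) * 100 = 67.1815 %

67.1815 %


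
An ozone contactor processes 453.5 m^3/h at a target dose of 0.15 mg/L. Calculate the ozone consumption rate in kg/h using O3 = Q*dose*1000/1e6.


O3 demand (mg/h) = Q * dose * 1000 = 453.5 * 0.15 * 1000 = 68025 mg/h
Convert mg to kg: 68025 / 1e6 = 0.068025 kg/h

0.068025 kg/h


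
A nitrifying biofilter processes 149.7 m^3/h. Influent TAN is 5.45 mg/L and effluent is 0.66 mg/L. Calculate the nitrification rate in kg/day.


Concentration drop: TAN_in - TAN_out = 5.45 - 0.66 = 4.79 mg/L
Hourly TAN removed = Q * dTAN = 149.7 m^3/h * 4.79 mg/L = 717.063 g/h  (m^3/h * mg/L = g/h)
Daily TAN removed = 717.063 * 24 = 17209.512 g/day
Convert to kg/day: 17209.512 / 1000 = 17.209512 kg/day

17.209512 kg/day


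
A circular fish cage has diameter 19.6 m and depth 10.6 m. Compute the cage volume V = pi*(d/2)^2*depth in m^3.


r = d/2 = 19.6/2 = 9.8 m
Base area = pi*r^2 = pi*9.8^2 = 301.71856 m^2
Volume = 301.71856 * 10.6 = 3198.22 m^3

3198.22 m^3


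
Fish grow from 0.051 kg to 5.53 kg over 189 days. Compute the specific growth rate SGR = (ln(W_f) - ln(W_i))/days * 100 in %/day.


ln(W_f) = ln(5.53) = 1.7101878
ln(W_i) = ln(0.051) = -2.9759296
ln(W_f) - ln(W_i) = 1.7101878 - -2.9759296 = 4.6861174
SGR = 4.6861174 / 189 * 100 = 2.47943 %/day

2.47943 %/day


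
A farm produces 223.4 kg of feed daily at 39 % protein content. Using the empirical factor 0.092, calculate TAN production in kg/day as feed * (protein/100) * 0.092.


Protein in feed = 223.4 * 39/100 = 87.126 kg/day
TAN = protein * 0.092 = 87.126 * 0.092 = 8.015592 kg/day

8.015592 kg/day


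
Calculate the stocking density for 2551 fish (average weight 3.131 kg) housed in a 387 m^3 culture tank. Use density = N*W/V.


Total biomass = 2551 fish * 3.131 kg = 7987.181 kg
Density = total biomass / volume = 7987.181 / 387 = 20.6387 kg/m^3

20.6387 kg/m^3


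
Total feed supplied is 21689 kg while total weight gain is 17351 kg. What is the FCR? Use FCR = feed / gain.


FCR = feed consumed / weight gained
FCR = 21689 kg / 17351 kg = 1.25001

1.25001


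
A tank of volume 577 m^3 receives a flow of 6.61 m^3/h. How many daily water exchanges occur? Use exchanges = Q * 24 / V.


Daily flow volume = 6.61 m^3/h * 24 h = 158.64 m^3/day
Exchanges = daily flow / tank volume = 158.64 / 577 = 0.274939 exchanges/day

0.274939 exchanges/day


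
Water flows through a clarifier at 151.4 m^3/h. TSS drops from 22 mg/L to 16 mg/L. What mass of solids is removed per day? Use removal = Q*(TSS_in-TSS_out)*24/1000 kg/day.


Concentration drop: TSS_in - TSS_out = 22 - 16 = 6 mg/L
Hourly solids removed = Q * dTSS = 151.4 m^3/h * 6 mg/L = 908.4 g/h  (m^3/h * mg/L = g/h)
Daily solids removed = 908.4 * 24 = 21801.6 g/day
Convert g to kg: 21801.6 / 1000 = 21.8016 kg/day

21.8016 kg/day


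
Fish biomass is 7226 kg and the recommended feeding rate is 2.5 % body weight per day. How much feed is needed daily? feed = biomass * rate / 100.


Feeding rate fraction = 2.5% / 100 = 0.025
Daily feed = 7226 kg * 0.025 = 180.65 kg/day

180.65 kg/day


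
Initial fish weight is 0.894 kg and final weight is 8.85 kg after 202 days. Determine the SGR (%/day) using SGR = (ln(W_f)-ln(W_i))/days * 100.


ln(W_f) = ln(8.85) = 2.1804175
ln(W_i) = ln(0.894) = -0.1120495
ln(W_f) - ln(W_i) = 2.1804175 - -0.1120495 = 2.292467
SGR = 2.292467 / 202 * 100 = 1.13488 %/day

1.13488 %/day


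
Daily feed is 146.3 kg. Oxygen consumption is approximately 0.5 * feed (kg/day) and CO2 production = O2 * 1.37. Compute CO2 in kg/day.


O2 = 146.3 * 0.5 = 73.15
CO2 = 73.15 * 1.37 = 100.2155

100.2155 kg/day


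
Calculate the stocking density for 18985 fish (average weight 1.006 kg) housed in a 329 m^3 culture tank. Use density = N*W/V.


Total biomass = 18985 fish * 1.006 kg = 19098.91 kg
Density = total biomass / volume = 19098.91 / 329 = 58.0514 kg/m^3

58.0514 kg/m^3


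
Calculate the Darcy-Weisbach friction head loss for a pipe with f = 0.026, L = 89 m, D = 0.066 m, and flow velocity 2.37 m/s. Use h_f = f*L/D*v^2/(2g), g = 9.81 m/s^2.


v^2 = 2.37^2 = 5.6169 m^2/s^2
L/D = 89/0.066 = 1348.4848
h_f = f*(L/D)*v^2/(2g) = 0.026 * 1348.4848 * 5.6169 / 19.62 = 10.0373 m

10.0373 m


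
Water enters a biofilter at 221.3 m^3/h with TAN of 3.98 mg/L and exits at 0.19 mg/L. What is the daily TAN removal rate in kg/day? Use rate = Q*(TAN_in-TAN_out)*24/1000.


Concentration drop: TAN_in - TAN_out = 3.98 - 0.19 = 3.79 mg/L
Hourly TAN removed = Q * dTAN = 221.3 m^3/h * 3.79 mg/L = 838.727 g/h  (m^3/h * mg/L = g/h)
Daily TAN removed = 838.727 * 24 = 20129.448 g/day
Convert to kg/day: 20129.448 / 1000 = 20.129448 kg/day

20.129448 kg/day


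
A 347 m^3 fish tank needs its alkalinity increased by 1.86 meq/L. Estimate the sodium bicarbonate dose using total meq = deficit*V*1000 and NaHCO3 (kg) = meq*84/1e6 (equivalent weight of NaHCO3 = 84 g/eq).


Tank volume in L = 347 m^3 * 1000 = 347000 L
Total meq required = 1.86 meq/L * 347000 L = 645420 meq
NaHCO3 mass = 645420 meq * 84 mg/meq / 1e6 = 54.2153 kg

54.2153 kg


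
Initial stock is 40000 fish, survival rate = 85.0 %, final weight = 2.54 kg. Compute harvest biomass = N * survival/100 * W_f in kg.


Survivors = 40000 * 85.0/100 = 34000 fish
Harvest biomass = survivors * W_f = 34000 * 2.54 = 86360 kg

86360 kg


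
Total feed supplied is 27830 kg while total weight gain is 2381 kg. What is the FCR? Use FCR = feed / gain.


FCR = feed consumed / weight gained
FCR = 27830 kg / 2381 kg = 11.6884

11.6884


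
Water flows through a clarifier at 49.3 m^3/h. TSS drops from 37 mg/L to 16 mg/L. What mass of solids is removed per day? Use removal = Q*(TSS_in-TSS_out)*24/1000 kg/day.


Concentration drop: TSS_in - TSS_out = 37 - 16 = 21 mg/L
Hourly solids removed = Q * dTSS = 49.3 m^3/h * 21 mg/L = 1035.3 g/h  (m^3/h * mg/L = g/h)
Daily solids removed = 1035.3 * 24 = 24847.2 g/day
Convert g to kg: 24847.2 / 1000 = 24.8472 kg/day

24.8472 kg/day


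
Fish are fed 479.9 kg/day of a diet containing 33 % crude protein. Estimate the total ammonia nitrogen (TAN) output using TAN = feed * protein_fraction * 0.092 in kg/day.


Protein in feed = 479.9 * 33/100 = 158.367 kg/day
TAN = protein * 0.092 = 158.367 * 0.092 = 14.569764 kg/day

14.569764 kg/day


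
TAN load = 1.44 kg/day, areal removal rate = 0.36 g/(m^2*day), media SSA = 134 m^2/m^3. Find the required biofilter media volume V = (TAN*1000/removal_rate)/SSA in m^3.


A = 1.44*1000 / 0.36 = 4000 m^2
V = 4000 / 134 = 29.8507

29.8507 m^3


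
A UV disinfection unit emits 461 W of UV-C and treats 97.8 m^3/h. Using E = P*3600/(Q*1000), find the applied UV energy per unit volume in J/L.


Energy delivered per hour = 461 W * 3600 s = 1659600 J/h
Volume treated per hour = 97.8 m^3/h * 1000 = 97800 L/h
dose = 1659600 / 97800 = 16.9693 J/L

16.9693 J/L


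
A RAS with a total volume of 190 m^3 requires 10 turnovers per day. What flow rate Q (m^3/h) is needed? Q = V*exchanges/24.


Daily recirculation volume = 190 m^3 * 10 = 1900 m^3/day
Flow rate Q = daily volume / 24 h = 1900 / 24 = 79.1667 m^3/h

79.1667 m^3/h


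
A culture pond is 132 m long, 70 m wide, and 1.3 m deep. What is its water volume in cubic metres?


Base area = L * W = 132 * 70 = 9240 m^2
Volume = area * depth = 9240 * 1.3 = 12012 m^3

12012 m^3


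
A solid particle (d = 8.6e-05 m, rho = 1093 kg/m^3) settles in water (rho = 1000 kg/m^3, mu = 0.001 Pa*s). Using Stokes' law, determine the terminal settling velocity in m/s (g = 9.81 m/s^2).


Density difference: rho_p - rho_f = 1093 - 1000 = 93 kg/m^3
d^2 = (8.6e-05)^2 = 7.396e-09 m^2
Numerator = (rho_p - rho_f) * g * d^2 = 93 * 9.81 * 7.396e-09 = 6.7475927e-06
Denominator = 18 * mu = 18 * 0.001 = 0.018
v_s = 6.7475927e-06 / 0.018 = 3.74866e-04 m/s
Check: Re = rho_f * v_s * d / mu = 1000 * 3.74866e-04 * 8.6e-05 / 0.001 = 0.0322 < 1, so Stokes' law applies.

3.74866e-04 m/s


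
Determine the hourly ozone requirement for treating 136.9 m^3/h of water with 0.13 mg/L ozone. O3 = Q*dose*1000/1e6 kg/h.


O3 demand (mg/h) = Q * dose * 1000 = 136.9 * 0.13 * 1000 = 17797 mg/h
Convert mg to kg: 17797 / 1e6 = 0.017797 kg/h

0.017797 kg/h


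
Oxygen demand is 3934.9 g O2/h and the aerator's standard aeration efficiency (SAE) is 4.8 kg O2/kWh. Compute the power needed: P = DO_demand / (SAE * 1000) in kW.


SAE in g O2/kWh = 4.8 * 1000 = 4800 g/kWh
P = DO_demand / SAE_g = 3934.9 / 4800 = 0.819771 kW

0.819771 kW


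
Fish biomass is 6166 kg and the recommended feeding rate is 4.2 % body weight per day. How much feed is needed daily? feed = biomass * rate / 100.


Feeding rate fraction = 4.2% / 100 = 0.042
Daily feed = 6166 kg * 0.042 = 258.972 kg/day

258.972 kg/day


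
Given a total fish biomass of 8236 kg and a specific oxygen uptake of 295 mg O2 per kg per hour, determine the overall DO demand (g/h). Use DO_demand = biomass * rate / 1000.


Total O2 consumption (mg/h) = 8236 kg * 295 mg/(kg*h) = 2429620 mg/h
Convert to g/h: 2429620 / 1000 = 2429.62 g/h

2429.62 g/h


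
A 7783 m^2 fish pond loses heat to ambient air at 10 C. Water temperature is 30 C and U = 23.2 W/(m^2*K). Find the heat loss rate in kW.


Temperature difference dT = 30 - 10 = 20 K
Heat loss (W) = U * A * dT = 23.2 * 7783 * 20 = 3611312 W
Convert to kW: 3611312 / 1000 = 3611.312 kW

3611.312 kW


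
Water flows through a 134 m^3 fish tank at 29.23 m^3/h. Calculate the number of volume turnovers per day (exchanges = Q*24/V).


Daily flow volume = 29.23 m^3/h * 24 h = 701.52 m^3/day
Exchanges = daily flow / tank volume = 701.52 / 134 = 5.23522 exchanges/day

5.23522 exchanges/day


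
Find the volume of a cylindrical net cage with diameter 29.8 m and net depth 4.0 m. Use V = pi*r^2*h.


r = d/2 = 29.8/2 = 14.9 m
Base area = pi*r^2 = pi*14.9^2 = 697.46499 m^2
Volume = 697.46499 * 4.0 = 2789.86 m^3

2789.86 m^3


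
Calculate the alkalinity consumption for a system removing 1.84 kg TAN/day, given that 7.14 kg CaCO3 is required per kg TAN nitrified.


Alkalinity factor: 7.14 kg CaCO3 consumed per kg TAN nitrified
alk = 1.84 kg TAN * 7.14 = 13.1376 kg CaCO3/day

13.1376 kg CaCO3/day


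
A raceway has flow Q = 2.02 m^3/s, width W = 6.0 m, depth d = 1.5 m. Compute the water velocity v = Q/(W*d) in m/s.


Cross-sectional area = W * d = 6.0 * 1.5 = 9 m^2
Velocity = Q / A = 2.02 / 9 = 0.224444 m/s

0.224444 m/s


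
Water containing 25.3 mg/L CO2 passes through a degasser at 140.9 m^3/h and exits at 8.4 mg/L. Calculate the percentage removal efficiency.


CO2_out / CO2_in = 8.4 / 25.3 = 0.33201581
Fraction remaining = 0.33201581
efficiency = (1 - 0.33201581) * 100 = 66.7984 %

66.7984 %


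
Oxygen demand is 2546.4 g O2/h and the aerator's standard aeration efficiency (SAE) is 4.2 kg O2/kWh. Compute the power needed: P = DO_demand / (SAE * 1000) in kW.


SAE in g O2/kWh = 4.2 * 1000 = 4200 g/kWh
P = DO_demand / SAE_g = 2546.4 / 4200 = 0.606286 kW

0.606286 kW


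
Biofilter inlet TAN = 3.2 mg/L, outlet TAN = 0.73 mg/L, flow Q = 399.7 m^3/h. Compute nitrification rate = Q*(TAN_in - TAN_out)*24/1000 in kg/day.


Concentration drop: TAN_in - TAN_out = 3.2 - 0.73 = 2.47 mg/L
Hourly TAN removed = Q * dTAN = 399.7 m^3/h * 2.47 mg/L = 987.259 g/h  (m^3/h * mg/L = g/h)
Daily TAN removed = 987.259 * 24 = 23694.216 g/day
Convert to kg/day: 23694.216 / 1000 = 23.694216 kg/day

23.694216 kg/day


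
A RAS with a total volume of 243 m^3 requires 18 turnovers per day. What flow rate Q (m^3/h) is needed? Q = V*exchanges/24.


Daily recirculation volume = 243 m^3 * 18 = 4374 m^3/day
Flow rate Q = daily volume / 24 h = 4374 / 24 = 182.25 m^3/h

182.25 m^3/h
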